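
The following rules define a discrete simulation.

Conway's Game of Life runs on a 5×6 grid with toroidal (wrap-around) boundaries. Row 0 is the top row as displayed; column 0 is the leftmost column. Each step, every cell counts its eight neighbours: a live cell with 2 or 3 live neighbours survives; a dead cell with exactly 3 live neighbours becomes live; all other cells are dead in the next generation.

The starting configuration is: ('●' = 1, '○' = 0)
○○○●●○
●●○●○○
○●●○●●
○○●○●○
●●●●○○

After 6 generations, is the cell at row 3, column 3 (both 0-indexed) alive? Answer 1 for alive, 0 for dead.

step 0: ○○○●●○
●●○●○○
○●●○●●
○○●○●○
●●●●○○
step 1: ○○○○●●
●●○○○○
○○○○●●
○○○○●○
○●○○○●
step 2: ○●○○●●
●○○○○○
●○○○●●
●○○○●○
●○○○○●
step 3: ○●○○●○
○●○○○○
●●○○●○
○●○○●○
○●○○○○
step 4: ●●●○○○
○●●○○●
●●●○○●
○●●○○●
●●●○○○
step 5: ○○○●○●
○○○●○●
○○○●●●
○○○●○●
○○○●○●
step 6: ●○●●○●
●○●●○●
●○●●○●
●○●●○●
●○●●○●

1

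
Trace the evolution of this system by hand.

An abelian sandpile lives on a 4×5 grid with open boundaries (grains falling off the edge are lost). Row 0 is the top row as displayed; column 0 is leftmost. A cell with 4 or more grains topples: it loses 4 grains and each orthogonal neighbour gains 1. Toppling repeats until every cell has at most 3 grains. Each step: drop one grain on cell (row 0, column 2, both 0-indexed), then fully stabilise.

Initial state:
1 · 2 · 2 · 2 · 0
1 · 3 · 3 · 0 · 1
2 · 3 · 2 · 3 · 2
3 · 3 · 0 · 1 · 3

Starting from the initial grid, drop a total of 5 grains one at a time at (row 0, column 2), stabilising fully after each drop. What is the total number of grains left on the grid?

step 0: 1 · 2 · 2 · 2 · 0
1 · 3 · 3 · 0 · 1
2 · 3 · 2 · 3 · 2
3 · 3 · 0 · 1 · 3
step 1: 1 · 2 · 3 · 2 · 0
1 · 3 · 3 · 0 · 1
2 · 3 · 2 · 3 · 2
3 · 3 · 0 · 1 · 3
step 2: 2 · 0 · 2 · 3 · 0
3 · 2 · 2 · 2 · 1
0 · 3 · 1 · 0 · 3
1 · 1 · 2 · 2 · 3
step 3: 2 · 0 · 3 · 3 · 0
3 · 2 · 2 · 2 · 1
0 · 3 · 1 · 0 · 3
1 · 1 · 2 · 2 · 3
step 4: 2 · 1 · 1 · 0 · 1
3 · 2 · 3 · 3 · 1
0 · 3 · 1 · 0 · 3
1 · 1 · 2 · 2 · 3
step 5: 2 · 1 · 2 · 0 · 1
3 · 2 · 3 · 3 · 1
0 · 3 · 1 · 0 · 3
1 · 1 · 2 · 2 · 3

34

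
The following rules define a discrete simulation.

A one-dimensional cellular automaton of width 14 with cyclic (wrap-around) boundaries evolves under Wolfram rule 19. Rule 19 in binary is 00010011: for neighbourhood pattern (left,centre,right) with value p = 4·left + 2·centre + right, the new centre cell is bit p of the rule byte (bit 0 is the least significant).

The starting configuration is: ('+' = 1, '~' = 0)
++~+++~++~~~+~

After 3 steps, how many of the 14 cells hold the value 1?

k=0  ++~+++~++~~~+~
k=1  ~~~~~~~~~+++~~
k=2  +++++++++~~~++
k=3  ~~~~~~~~~+++~~

3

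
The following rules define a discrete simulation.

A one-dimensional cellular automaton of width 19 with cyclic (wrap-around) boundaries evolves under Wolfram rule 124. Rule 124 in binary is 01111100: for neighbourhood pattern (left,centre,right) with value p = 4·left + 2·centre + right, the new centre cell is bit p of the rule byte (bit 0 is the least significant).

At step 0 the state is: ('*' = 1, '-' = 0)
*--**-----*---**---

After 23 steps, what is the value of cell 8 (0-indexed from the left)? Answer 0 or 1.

1

k=0  *--**-----*---**---
k=1  **-***----**--***--
k=2  ****-**---***-*-**-
k=3  *--*****--*-*******
k=4  **-*---**-***------
k=5  *****--****-**-----
k=6  *---**-*--*****----
k=7  **--*****-*---**---
k=8  ***-*---****--***--
k=9  *-****--*--**-*-**-
k=10  ***--**-**-********
k=11  --**-*******-------
k=12  --****-----**------
k=13  --*--**----***-----
k=14  --**-***---*-**----
k=15  --****-**--*****---
k=16  --*--*****-*---**--
k=17  --**-*---****--***-
k=18  --*****--*--**-*-**
k=19  *-*---**-**-*******
k=20  ****--*******------
k=21  *--**-*-----**-----
k=22  **-*****----***----
k=23  ****---**---*-**---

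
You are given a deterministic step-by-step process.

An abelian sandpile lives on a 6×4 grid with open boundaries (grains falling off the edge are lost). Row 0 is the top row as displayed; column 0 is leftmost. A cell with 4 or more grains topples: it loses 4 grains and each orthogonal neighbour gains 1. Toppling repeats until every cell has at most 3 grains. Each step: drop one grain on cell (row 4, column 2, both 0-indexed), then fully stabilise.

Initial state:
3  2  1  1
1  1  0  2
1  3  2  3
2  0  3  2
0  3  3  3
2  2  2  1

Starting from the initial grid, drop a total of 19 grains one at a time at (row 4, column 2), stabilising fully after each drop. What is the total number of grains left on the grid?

step 0: 3  2  1  1
1  1  0  2
1  3  2  3
2  0  3  2
0  3  3  3
2  2  2  1
step 1: 3  2  1  1
1  2  1  3
2  0  1  1
2  3  2  1
1  0  3  1
2  3  3  2
step 2: 3  2  1  1
1  2  1  3
2  0  1  1
2  3  3  1
1  2  1  2
3  0  1  3
step 3: 3  2  1  1
1  2  1  3
2  0  1  1
2  3  3  1
1  2  2  2
3  0  1  3
step 4: 3  2  1  1
1  2  1  3
2  0  1  1
2  3  3  1
1  2  3  2
3  0  1  3
step 5: 3  2  1  1
1  2  1  3
2  1  2  1
3  1  1  2
2  0  2  3
3  1  2  3
step 6: 3  2  1  1
1  2  1  3
2  1  2  1
3  1  1  2
2  0  3  3
3  1  2  3
step 7: 3  2  1  1
1  2  1  3
2  1  2  1
3  1  2  3
2  1  2  1
3  2  0  1
step 8: 3  2  1  1
1  2  1  3
2  1  2  1
3  1  2  3
2  1  3  1
3  2  0  1
step 9: 3  2  1  1
1  2  1  3
2  1  2  1
3  1  3  3
2  2  0  2
3  2  1  1
step 10: 3  2  1  1
1  2  1  3
2  1  2  1
3  1  3  3
2  2  1  2
3  2  1  1
step 11: 3  2  1  1
1  2  1  3
2  1  2  1
3  1  3  3
2  2  2  2
3  2  1  1
step 12: 3  2  1  1
1  2  1  3
2  1  2  1
3  1  3  3
2  2  3  2
3  2  1  1
step 13: 3  2  1  1
1  2  1  3
2  1  3  2
3  2  1  1
2  3  2  0
3  2  2  2
step 14: 3  2  1  1
1  2  1  3
2  1  3  2
3  2  1  1
2  3  3  0
3  2  2  2
step 15: 3  2  1  1
1  2  1  3
2  1  3  2
3  3  2  1
3  0  1  1
3  3  3  2
step 16: 3  2  1  1
1  2  1  3
2  1  3  2
3  3  2  1
3  0  2  1
3  3  3  2
step 17: 3  2  1  1
1  2  1  3
2  1  3  2
3  3  2  1
3  0  3  1
3  3  3  2
step 18: 3  2  1  1
1  2  2  3
3  3  0  3
1  2  1  2
2  0  3  2
1  2  1  3
step 19: 3  2  1  1
1  2  2  3
3  3  0  3
1  2  2  2
2  1  0  3
1  2  2  3

45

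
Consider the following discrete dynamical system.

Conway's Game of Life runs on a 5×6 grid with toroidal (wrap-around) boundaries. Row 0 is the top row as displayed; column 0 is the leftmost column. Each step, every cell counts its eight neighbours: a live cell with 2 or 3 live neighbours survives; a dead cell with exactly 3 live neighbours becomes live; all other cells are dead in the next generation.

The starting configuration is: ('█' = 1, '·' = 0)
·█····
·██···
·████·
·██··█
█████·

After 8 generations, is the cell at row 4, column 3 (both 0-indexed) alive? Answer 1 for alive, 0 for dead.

0

gen 0: ·█····
·██···
·████·
·██··█
█████·
gen 1: ······
█·····
····█·
·····█
···███
gen 2: ····██
······
·····█
···█·█
····██
gen 3: ····██
····██
····█·
█····█
█··█··
gen 4: █··█··
···█··
█···█·
█···██
█·····
gen 5: ······
···███
█··██·
██··█·
██··█·
gen 6: █··█··
···█·█
███···
··█·█·
██····
gen 7: ███·██
···███
███·██
··██·█
████·█
gen 8: ······
······
·█····
······
······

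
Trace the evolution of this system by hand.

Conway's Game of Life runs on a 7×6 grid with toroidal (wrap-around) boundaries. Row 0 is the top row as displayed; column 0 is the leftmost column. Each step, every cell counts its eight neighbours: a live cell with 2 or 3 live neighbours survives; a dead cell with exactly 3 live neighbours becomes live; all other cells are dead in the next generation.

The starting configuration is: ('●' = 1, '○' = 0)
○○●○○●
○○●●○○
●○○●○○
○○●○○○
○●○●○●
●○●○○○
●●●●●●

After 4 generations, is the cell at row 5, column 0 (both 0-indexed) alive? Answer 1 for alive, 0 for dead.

0

step 0: ○○●○○●
○○●●○○
●○○●○○
○○●○○○
○●○●○●
●○●○○○
●●●●●●
step 1: ○○○○○●
○●●●●○
○●○●○○
●●●●●○
●●○●○○
○○○○○○
○○○○●○
step 2: ○○●○○●
●●○●●○
○○○○○●
○○○○●●
●○○●●●
○○○○○○
○○○○○○
step 3: ●●●●●●
●●●●●○
○○○●○○
○○○●○○
●○○●○○
○○○○●●
○○○○○○
step 4: ○○○○○○
○○○○○○
○●○○○○
○○●●●○
○○○●○●
○○○○●●
○●●○○○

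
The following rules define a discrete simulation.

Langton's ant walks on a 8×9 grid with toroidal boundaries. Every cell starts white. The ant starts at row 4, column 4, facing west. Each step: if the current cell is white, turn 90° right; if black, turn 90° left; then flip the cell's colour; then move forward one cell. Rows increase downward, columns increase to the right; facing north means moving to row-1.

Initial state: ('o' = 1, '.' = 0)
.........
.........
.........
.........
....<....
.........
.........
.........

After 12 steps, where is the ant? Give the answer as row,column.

6,4

gen 0: .........
.........
.........
.........
....<....
.........
.........
.........
gen 1: .........
.........
.........
....^....
....o....
.........
.........
.........
gen 2: .........
.........
.........
....o>...
....o....
.........
.........
.........
gen 3: .........
.........
.........
....oo...
....ov...
.........
.........
.........
gen 4: .........
.........
.........
....oo...
....<o...
.........
.........
.........
gen 5: .........
.........
.........
....oo...
.....o...
....v....
.........
.........
gen 6: .........
.........
.........
....oo...
.....o...
...<o....
.........
.........
gen 7: .........
.........
.........
....oo...
...^.o...
...oo....
.........
.........
gen 8: .........
.........
.........
....oo...
...o>o...
...oo....
.........
.........
gen 9: .........
.........
.........
....oo...
...ooo...
...ov....
.........
.........
gen 10: .........
.........
.........
....oo...
...ooo...
...o.>...
.........
.........
gen 11: .........
.........
.........
....oo...
...ooo...
...o.o...
.....v...
.........
gen 12: .........
.........
.........
....oo...
...ooo...
...o.o...
....<o...
.........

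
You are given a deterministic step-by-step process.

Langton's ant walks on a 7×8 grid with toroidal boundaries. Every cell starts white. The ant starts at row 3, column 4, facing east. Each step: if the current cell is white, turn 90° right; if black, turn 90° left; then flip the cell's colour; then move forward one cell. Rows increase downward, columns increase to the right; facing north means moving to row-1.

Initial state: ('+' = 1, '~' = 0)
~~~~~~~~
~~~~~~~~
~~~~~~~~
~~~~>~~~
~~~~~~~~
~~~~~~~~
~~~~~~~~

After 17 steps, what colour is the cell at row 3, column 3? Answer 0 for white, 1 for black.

[0] ~~~~~~~~
~~~~~~~~
~~~~~~~~
~~~~>~~~
~~~~~~~~
~~~~~~~~
~~~~~~~~
[1] ~~~~~~~~
~~~~~~~~
~~~~~~~~
~~~~+~~~
~~~~v~~~
~~~~~~~~
~~~~~~~~
[2] ~~~~~~~~
~~~~~~~~
~~~~~~~~
~~~~+~~~
~~~<+~~~
~~~~~~~~
~~~~~~~~
[3] ~~~~~~~~
~~~~~~~~
~~~~~~~~
~~~^+~~~
~~~++~~~
~~~~~~~~
~~~~~~~~
[4] ~~~~~~~~
~~~~~~~~
~~~~~~~~
~~~+>~~~
~~~++~~~
~~~~~~~~
~~~~~~~~
[5] ~~~~~~~~
~~~~~~~~
~~~~^~~~
~~~+~~~~
~~~++~~~
~~~~~~~~
~~~~~~~~
[6] ~~~~~~~~
~~~~~~~~
~~~~+>~~
~~~+~~~~
~~~++~~~
~~~~~~~~
~~~~~~~~
[7] ~~~~~~~~
~~~~~~~~
~~~~++~~
~~~+~v~~
~~~++~~~
~~~~~~~~
~~~~~~~~
[8] ~~~~~~~~
~~~~~~~~
~~~~++~~
~~~+<+~~
~~~++~~~
~~~~~~~~
~~~~~~~~
[9] ~~~~~~~~
~~~~~~~~
~~~~^+~~
~~~+++~~
~~~++~~~
~~~~~~~~
~~~~~~~~
[10] ~~~~~~~~
~~~~~~~~
~~~<~+~~
~~~+++~~
~~~++~~~
~~~~~~~~
~~~~~~~~
[11] ~~~~~~~~
~~~^~~~~
~~~+~+~~
~~~+++~~
~~~++~~~
~~~~~~~~
~~~~~~~~
[12] ~~~~~~~~
~~~+>~~~
~~~+~+~~
~~~+++~~
~~~++~~~
~~~~~~~~
~~~~~~~~
[13] ~~~~~~~~
~~~++~~~
~~~+v+~~
~~~+++~~
~~~++~~~
~~~~~~~~
~~~~~~~~
[14] ~~~~~~~~
~~~++~~~
~~~<++~~
~~~+++~~
~~~++~~~
~~~~~~~~
~~~~~~~~
[15] ~~~~~~~~
~~~++~~~
~~~~++~~
~~~v++~~
~~~++~~~
~~~~~~~~
~~~~~~~~
[16] ~~~~~~~~
~~~++~~~
~~~~++~~
~~~~>+~~
~~~++~~~
~~~~~~~~
~~~~~~~~
[17] ~~~~~~~~
~~~++~~~
~~~~^+~~
~~~~~+~~
~~~++~~~
~~~~~~~~
~~~~~~~~

0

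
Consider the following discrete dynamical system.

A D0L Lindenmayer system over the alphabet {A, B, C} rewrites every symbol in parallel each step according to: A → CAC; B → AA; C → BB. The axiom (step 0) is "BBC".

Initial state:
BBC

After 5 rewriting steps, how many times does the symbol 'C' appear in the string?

80

t=0: BBC
t=1: AAAABB
t=2: CACCACCACCACAAAA
t=3: BBCACBBBBCACBBBBCACBBBBCACBBCACCACCACCAC
t=4: AAAABBCACBBAAAAAAAABBCACBBAAAAAAAABBCACBBAAAAAAAABBCACBBAAAABBCACBBBBCACBBBBCACBBBBCACBB
t=5: CACCACCACCACAAAABBCACBBAAAACACCACCACCACCACCACCACCACAAAABBC…AABBCACBBAAAAAAAABBCACBBAAAAAAAABBCACBBAAAAAAAABBCACBBAAAA  (len 216)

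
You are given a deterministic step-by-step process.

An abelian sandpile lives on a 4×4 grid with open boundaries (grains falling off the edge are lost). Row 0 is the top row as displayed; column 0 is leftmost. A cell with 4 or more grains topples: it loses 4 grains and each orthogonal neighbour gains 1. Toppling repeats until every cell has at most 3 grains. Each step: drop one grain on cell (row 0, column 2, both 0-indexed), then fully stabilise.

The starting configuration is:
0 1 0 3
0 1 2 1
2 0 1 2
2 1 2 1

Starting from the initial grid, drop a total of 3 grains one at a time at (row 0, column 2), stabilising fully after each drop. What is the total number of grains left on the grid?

step 0: 0 1 0 3
0 1 2 1
2 0 1 2
2 1 2 1
step 1: 0 1 1 3
0 1 2 1
2 0 1 2
2 1 2 1
step 2: 0 1 2 3
0 1 2 1
2 0 1 2
2 1 2 1
step 3: 0 1 3 3
0 1 2 1
2 0 1 2
2 1 2 1

22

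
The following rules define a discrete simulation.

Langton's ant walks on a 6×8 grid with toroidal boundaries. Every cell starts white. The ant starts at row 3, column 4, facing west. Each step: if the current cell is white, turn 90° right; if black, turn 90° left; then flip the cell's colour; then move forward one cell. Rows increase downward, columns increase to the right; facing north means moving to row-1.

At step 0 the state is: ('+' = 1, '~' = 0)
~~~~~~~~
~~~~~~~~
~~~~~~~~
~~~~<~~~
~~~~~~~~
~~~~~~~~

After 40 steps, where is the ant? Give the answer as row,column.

0) ~~~~~~~~
~~~~~~~~
~~~~~~~~
~~~~<~~~
~~~~~~~~
~~~~~~~~
1) ~~~~~~~~
~~~~~~~~
~~~~^~~~
~~~~+~~~
~~~~~~~~
~~~~~~~~
2) ~~~~~~~~
~~~~~~~~
~~~~+>~~
~~~~+~~~
~~~~~~~~
~~~~~~~~
3) ~~~~~~~~
~~~~~~~~
~~~~++~~
~~~~+v~~
~~~~~~~~
~~~~~~~~
4) ~~~~~~~~
~~~~~~~~
~~~~++~~
~~~~<+~~
~~~~~~~~
~~~~~~~~
5) ~~~~~~~~
~~~~~~~~
~~~~++~~
~~~~~+~~
~~~~v~~~
~~~~~~~~
6) ~~~~~~~~
~~~~~~~~
~~~~++~~
~~~~~+~~
~~~<+~~~
~~~~~~~~
7) ~~~~~~~~
~~~~~~~~
~~~~++~~
~~~^~+~~
~~~++~~~
~~~~~~~~
8) ~~~~~~~~
~~~~~~~~
~~~~++~~
~~~+>+~~
~~~++~~~
~~~~~~~~
9) ~~~~~~~~
~~~~~~~~
~~~~++~~
~~~+++~~
~~~+v~~~
~~~~~~~~
10) ~~~~~~~~
~~~~~~~~
~~~~++~~
~~~+++~~
~~~+~>~~
~~~~~~~~
11) ~~~~~~~~
~~~~~~~~
~~~~++~~
~~~+++~~
~~~+~+~~
~~~~~v~~
12) ~~~~~~~~
~~~~~~~~
~~~~++~~
~~~+++~~
~~~+~+~~
~~~~<+~~
13) ~~~~~~~~
~~~~~~~~
~~~~++~~
~~~+++~~
~~~+^+~~
~~~~++~~
14) ~~~~~~~~
~~~~~~~~
~~~~++~~
~~~+++~~
~~~++>~~
~~~~++~~
15) ~~~~~~~~
~~~~~~~~
~~~~++~~
~~~++^~~
~~~++~~~
~~~~++~~
16) ~~~~~~~~
~~~~~~~~
~~~~++~~
~~~+<~~~
~~~++~~~
~~~~++~~
17) ~~~~~~~~
~~~~~~~~
~~~~++~~
~~~+~~~~
~~~+v~~~
~~~~++~~
18) ~~~~~~~~
~~~~~~~~
~~~~++~~
~~~+~~~~
~~~+~>~~
~~~~++~~
19) ~~~~~~~~
~~~~~~~~
~~~~++~~
~~~+~~~~
~~~+~+~~
~~~~+v~~
20) ~~~~~~~~
~~~~~~~~
~~~~++~~
~~~+~~~~
~~~+~+~~
~~~~+~>~
21) ~~~~~~v~
~~~~~~~~
~~~~++~~
~~~+~~~~
~~~+~+~~
~~~~+~+~
22) ~~~~~<+~
~~~~~~~~
~~~~++~~
~~~+~~~~
~~~+~+~~
~~~~+~+~
23) ~~~~~++~
~~~~~~~~
~~~~++~~
~~~+~~~~
~~~+~+~~
~~~~+^+~
24) ~~~~~++~
~~~~~~~~
~~~~++~~
~~~+~~~~
~~~+~+~~
~~~~++>~
25) ~~~~~++~
~~~~~~~~
~~~~++~~
~~~+~~~~
~~~+~+^~
~~~~++~~
26) ~~~~~++~
~~~~~~~~
~~~~++~~
~~~+~~~~
~~~+~++>
~~~~++~~
27) ~~~~~++~
~~~~~~~~
~~~~++~~
~~~+~~~~
~~~+~+++
~~~~++~v
28) ~~~~~++~
~~~~~~~~
~~~~++~~
~~~+~~~~
~~~+~+++
~~~~++<+
29) ~~~~~++~
~~~~~~~~
~~~~++~~
~~~+~~~~
~~~+~+^+
~~~~++++
30) ~~~~~++~
~~~~~~~~
~~~~++~~
~~~+~~~~
~~~+~<~+
~~~~++++
31) ~~~~~++~
~~~~~~~~
~~~~++~~
~~~+~~~~
~~~+~~~+
~~~~+v++
32) ~~~~~++~
~~~~~~~~
~~~~++~~
~~~+~~~~
~~~+~~~+
~~~~+~>+
33) ~~~~~++~
~~~~~~~~
~~~~++~~
~~~+~~~~
~~~+~~^+
~~~~+~~+
34) ~~~~~++~
~~~~~~~~
~~~~++~~
~~~+~~~~
~~~+~~+>
~~~~+~~+
35) ~~~~~++~
~~~~~~~~
~~~~++~~
~~~+~~~^
~~~+~~+~
~~~~+~~+
36) ~~~~~++~
~~~~~~~~
~~~~++~~
>~~+~~~+
~~~+~~+~
~~~~+~~+
37) ~~~~~++~
~~~~~~~~
~~~~++~~
+~~+~~~+
v~~+~~+~
~~~~+~~+
38) ~~~~~++~
~~~~~~~~
~~~~++~~
+~~+~~~+
+~~+~~+<
~~~~+~~+
39) ~~~~~++~
~~~~~~~~
~~~~++~~
+~~+~~~^
+~~+~~++
~~~~+~~+
40) ~~~~~++~
~~~~~~~~
~~~~++~~
+~~+~~<~
+~~+~~++
~~~~+~~+

3,6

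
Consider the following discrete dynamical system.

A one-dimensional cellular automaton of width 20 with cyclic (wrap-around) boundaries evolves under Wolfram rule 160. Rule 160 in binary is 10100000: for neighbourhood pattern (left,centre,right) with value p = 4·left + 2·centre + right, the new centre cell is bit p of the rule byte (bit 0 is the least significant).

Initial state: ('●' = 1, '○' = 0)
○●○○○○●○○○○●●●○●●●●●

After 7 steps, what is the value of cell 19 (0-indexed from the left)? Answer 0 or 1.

0

k=0  ○●○○○○●○○○○●●●○●●●●●
k=1  ●○○○○○○○○○○○●○●○●●●○
k=2  ○○○○○○○○○○○○○●○●○●○●
k=3  ○○○○○○○○○○○○○○●○●○●○
k=4  ○○○○○○○○○○○○○○○●○●○○
k=5  ○○○○○○○○○○○○○○○○●○○○
k=6  ○○○○○○○○○○○○○○○○○○○○
k=7  ○○○○○○○○○○○○○○○○○○○○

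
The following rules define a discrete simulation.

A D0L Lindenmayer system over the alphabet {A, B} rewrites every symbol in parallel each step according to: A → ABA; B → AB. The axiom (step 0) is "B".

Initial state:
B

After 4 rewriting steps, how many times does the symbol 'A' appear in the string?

21

0) B
1) AB
2) ABAAB
3) ABAABABAABAAB
4) ABAABABAABAABABAABABAABAABABAABAAB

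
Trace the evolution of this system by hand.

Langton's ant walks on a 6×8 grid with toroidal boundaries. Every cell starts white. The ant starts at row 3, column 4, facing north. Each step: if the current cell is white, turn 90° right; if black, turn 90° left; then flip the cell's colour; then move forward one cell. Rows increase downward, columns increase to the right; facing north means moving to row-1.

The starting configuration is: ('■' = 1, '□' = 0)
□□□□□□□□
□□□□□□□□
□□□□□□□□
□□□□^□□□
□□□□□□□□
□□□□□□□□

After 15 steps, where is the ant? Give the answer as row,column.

gen 0: □□□□□□□□
□□□□□□□□
□□□□□□□□
□□□□^□□□
□□□□□□□□
□□□□□□□□
gen 1: □□□□□□□□
□□□□□□□□
□□□□□□□□
□□□□■>□□
□□□□□□□□
□□□□□□□□
gen 2: □□□□□□□□
□□□□□□□□
□□□□□□□□
□□□□■■□□
□□□□□v□□
□□□□□□□□
gen 3: □□□□□□□□
□□□□□□□□
□□□□□□□□
□□□□■■□□
□□□□<■□□
□□□□□□□□
gen 4: □□□□□□□□
□□□□□□□□
□□□□□□□□
□□□□^■□□
□□□□■■□□
□□□□□□□□
gen 5: □□□□□□□□
□□□□□□□□
□□□□□□□□
□□□<□■□□
□□□□■■□□
□□□□□□□□
gen 6: □□□□□□□□
□□□□□□□□
□□□^□□□□
□□□■□■□□
□□□□■■□□
□□□□□□□□
gen 7: □□□□□□□□
□□□□□□□□
□□□■>□□□
□□□■□■□□
□□□□■■□□
□□□□□□□□
gen 8: □□□□□□□□
□□□□□□□□
□□□■■□□□
□□□■v■□□
□□□□■■□□
□□□□□□□□
gen 9: □□□□□□□□
□□□□□□□□
□□□■■□□□
□□□<■■□□
□□□□■■□□
□□□□□□□□
gen 10: □□□□□□□□
□□□□□□□□
□□□■■□□□
□□□□■■□□
□□□v■■□□
□□□□□□□□
gen 11: □□□□□□□□
□□□□□□□□
□□□■■□□□
□□□□■■□□
□□<■■■□□
□□□□□□□□
gen 12: □□□□□□□□
□□□□□□□□
□□□■■□□□
□□^□■■□□
□□■■■■□□
□□□□□□□□
gen 13: □□□□□□□□
□□□□□□□□
□□□■■□□□
□□■>■■□□
□□■■■■□□
□□□□□□□□
gen 14: □□□□□□□□
□□□□□□□□
□□□■■□□□
□□■■■■□□
□□■v■■□□
□□□□□□□□
gen 15: □□□□□□□□
□□□□□□□□
□□□■■□□□
□□■■■■□□
□□■□>■□□
□□□□□□□□

4,4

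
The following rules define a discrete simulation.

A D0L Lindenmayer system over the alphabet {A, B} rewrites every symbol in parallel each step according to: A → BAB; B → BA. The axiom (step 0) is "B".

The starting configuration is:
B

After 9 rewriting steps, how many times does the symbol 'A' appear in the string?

gen 0: B
gen 1: BA
gen 2: BABAB
gen 3: BABABBABABBA
gen 4: BABABBABABBABABABBABABBABABAB
gen 5: BABABBABABBABABABBABABBABABABBABABBABABBABABABBABABBABABABBABABBABABBA
gen 6: BABABBABABBABABABBABABBABABABBABABBABABBABABABBABABBABABAB…BABABBABABBABABABBABABBABABBABABABBABABBABABABBABABBABABAB  (len 169)
gen 7: BABABBABABBABABABBABABBABABABBABABBABABBABABABBABABBABABAB…BABABBABABBABABABBABABBABABBABABABBABABBABABABBABABBABABBA  (len 408)
gen 8: BABABBABABBABABABBABABBABABABBABABBABABBABABABBABABBABABAB…BABABBABABBABABABBABABBABABBABABABBABABBABABABBABABBABABAB  (len 985)
gen 9: BABABBABABBABABABBABABBABABABBABABBABABBABABABBABABBABABAB…BABABBABABBABABABBABABBABABBABABABBABABBABABABBABABBABABBA  (len 2378)

985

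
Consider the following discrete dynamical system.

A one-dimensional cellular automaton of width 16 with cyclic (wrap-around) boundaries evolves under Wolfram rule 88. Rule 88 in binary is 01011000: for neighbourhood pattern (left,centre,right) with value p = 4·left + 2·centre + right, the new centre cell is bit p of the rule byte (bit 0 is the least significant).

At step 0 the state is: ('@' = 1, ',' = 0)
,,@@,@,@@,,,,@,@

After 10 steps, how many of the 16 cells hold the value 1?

6

step 0: ,,@@,@,@@,,,,@,@
step 1: @,@@,,,@@@,,,,,,
step 2: ,,@@@,,@,@@,,,,,
step 3: ,,@,@@,,,@@@,,,,
step 4: ,,,,@@@,,@,@@,,,
step 5: ,,,,@,@@,,,@@@,,
step 6: ,,,,,,@@@,,@,@@,
step 7: ,,,,,,@,@@,,,@@@
step 8: @,,,,,,,@@@,,@,@
step 9: @@,,,,,,@,@@,,,@
step 10: ,@@,,,,,,,@@@,,@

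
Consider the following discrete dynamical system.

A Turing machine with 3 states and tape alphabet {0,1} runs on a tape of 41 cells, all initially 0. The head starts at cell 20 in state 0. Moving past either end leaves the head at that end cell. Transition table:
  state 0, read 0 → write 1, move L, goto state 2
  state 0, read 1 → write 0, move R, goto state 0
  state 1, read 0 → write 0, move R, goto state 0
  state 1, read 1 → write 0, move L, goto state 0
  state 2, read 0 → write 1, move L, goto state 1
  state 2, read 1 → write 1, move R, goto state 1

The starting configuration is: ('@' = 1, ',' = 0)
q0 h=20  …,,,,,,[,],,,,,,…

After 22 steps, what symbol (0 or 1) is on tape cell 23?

gen 0: q0 h=20  …,,,,,,[,],,,,,,…
gen 1: q2 h=19  …,,,,,,[,]@,,,,,…
gen 2: q1 h=18  …,,,,,,[,]@@,,,,…
gen 3: q0 h=19  …,,,,,,[@]@,,,,,…
gen 4: q0 h=20  …,,,,,,[@],,,,,,…
gen 5: q0 h=21  …,,,,,,[,],,,,,,…
gen 6: q2 h=20  …,,,,,,[,]@,,,,,…
gen 7: q1 h=19  …,,,,,,[,]@@,,,,…
gen 8: q0 h=20  …,,,,,,[@]@,,,,,…
gen 9: q0 h=21  …,,,,,,[@],,,,,,…
gen 10: q0 h=22  …,,,,,,[,],,,,,,…
gen 11: q2 h=21  …,,,,,,[,]@,,,,,…
gen 12: q1 h=20  …,,,,,,[,]@@,,,,…
gen 13: q0 h=21  …,,,,,,[@]@,,,,,…
gen 14: q0 h=22  …,,,,,,[@],,,,,,…
gen 15: q0 h=23  …,,,,,,[,],,,,,,…
gen 16: q2 h=22  …,,,,,,[,]@,,,,,…
gen 17: q1 h=21  …,,,,,,[,]@@,,,,…
gen 18: q0 h=22  …,,,,,,[@]@,,,,,…
gen 19: q0 h=23  …,,,,,,[@],,,,,,…
gen 20: q0 h=24  …,,,,,,[,],,,,,,…
gen 21: q2 h=23  …,,,,,,[,]@,,,,,…
gen 22: q1 h=22  …,,,,,,[,]@@,,,,…

1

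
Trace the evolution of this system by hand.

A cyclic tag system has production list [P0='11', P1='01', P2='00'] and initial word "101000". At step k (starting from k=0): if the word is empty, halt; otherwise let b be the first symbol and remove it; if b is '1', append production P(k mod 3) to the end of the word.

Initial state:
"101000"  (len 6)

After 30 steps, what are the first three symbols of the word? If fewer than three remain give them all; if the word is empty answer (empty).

step 0: "101000"  (len 6)
step 1: "0100011"  (len 7)
step 2: "100011"  (len 6)
step 3: "0001100"  (len 7)
step 4: "001100"  (len 6)
step 5: "01100"  (len 5)
step 6: "1100"  (len 4)
step 7: "10011"  (len 5)
step 8: "001101"  (len 6)
step 9: "01101"  (len 5)
step 10: "1101"  (len 4)
step 11: "10101"  (len 5)
step 12: "010100"  (len 6)
step 13: "10100"  (len 5)
step 14: "010001"  (len 6)
step 15: "10001"  (len 5)
step 16: "000111"  (len 6)
step 17: "00111"  (len 5)
step 18: "0111"  (len 4)
step 19: "111"  (len 3)
step 20: "1101"  (len 4)
step 21: "10100"  (len 5)
step 22: "010011"  (len 6)
step 23: "10011"  (len 5)
step 24: "001100"  (len 6)
step 25: "01100"  (len 5)
step 26: "1100"  (len 4)
step 27: "10000"  (len 5)
step 28: "000011"  (len 6)
step 29: "00011"  (len 5)
step 30: "0011"  (len 4)

001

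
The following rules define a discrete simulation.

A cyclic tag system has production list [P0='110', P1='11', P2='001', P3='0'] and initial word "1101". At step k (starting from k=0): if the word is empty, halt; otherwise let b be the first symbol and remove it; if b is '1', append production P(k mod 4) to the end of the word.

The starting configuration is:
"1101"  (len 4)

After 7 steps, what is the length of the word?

k=0  "1101"  (len 4)
k=1  "101110"  (len 6)
k=2  "0111011"  (len 7)
k=3  "111011"  (len 6)
k=4  "110110"  (len 6)
k=5  "10110110"  (len 8)
k=6  "011011011"  (len 9)
k=7  "11011011"  (len 8)

8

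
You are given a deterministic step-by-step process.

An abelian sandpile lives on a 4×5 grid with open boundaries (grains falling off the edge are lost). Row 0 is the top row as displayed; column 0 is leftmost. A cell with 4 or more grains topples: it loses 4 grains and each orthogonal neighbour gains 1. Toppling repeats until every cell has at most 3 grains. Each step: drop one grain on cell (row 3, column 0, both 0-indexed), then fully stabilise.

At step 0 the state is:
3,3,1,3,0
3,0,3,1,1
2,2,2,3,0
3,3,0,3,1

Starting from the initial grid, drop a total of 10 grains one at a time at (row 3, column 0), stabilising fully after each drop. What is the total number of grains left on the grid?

0) 3,3,1,3,0
3,0,3,1,1
2,2,2,3,0
3,3,0,3,1
1) 3,3,1,3,0
3,0,3,1,1
3,3,2,3,0
1,0,1,3,1
2) 3,3,1,3,0
3,0,3,1,1
3,3,2,3,0
2,0,1,3,1
3) 3,3,1,3,0
3,0,3,1,1
3,3,2,3,0
3,0,1,3,1
4) 1,0,2,3,0
1,3,3,1,1
2,0,3,3,0
1,2,1,3,1
5) 1,0,2,3,0
1,3,3,1,1
2,0,3,3,0
2,2,1,3,1
6) 1,0,2,3,0
1,3,3,1,1
2,0,3,3,0
3,2,1,3,1
7) 1,0,2,3,0
1,3,3,1,1
3,0,3,3,0
0,3,1,3,1
8) 1,0,2,3,0
1,3,3,1,1
3,0,3,3,0
1,3,1,3,1
9) 1,0,2,3,0
1,3,3,1,1
3,0,3,3,0
2,3,1,3,1
10) 1,0,2,3,0
1,3,3,1,1
3,0,3,3,0
3,3,1,3,1

35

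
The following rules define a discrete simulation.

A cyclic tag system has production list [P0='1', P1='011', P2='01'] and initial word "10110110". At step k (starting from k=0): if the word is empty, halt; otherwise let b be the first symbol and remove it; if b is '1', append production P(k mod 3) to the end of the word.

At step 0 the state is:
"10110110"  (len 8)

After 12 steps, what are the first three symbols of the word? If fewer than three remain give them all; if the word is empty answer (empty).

011

gen 0: "10110110"  (len 8)
gen 1: "01101101"  (len 8)
gen 2: "1101101"  (len 7)
gen 3: "10110101"  (len 8)
gen 4: "01101011"  (len 8)
gen 5: "1101011"  (len 7)
gen 6: "10101101"  (len 8)
gen 7: "01011011"  (len 8)
gen 8: "1011011"  (len 7)
gen 9: "01101101"  (len 8)
gen 10: "1101101"  (len 7)
gen 11: "101101011"  (len 9)
gen 12: "0110101101"  (len 10)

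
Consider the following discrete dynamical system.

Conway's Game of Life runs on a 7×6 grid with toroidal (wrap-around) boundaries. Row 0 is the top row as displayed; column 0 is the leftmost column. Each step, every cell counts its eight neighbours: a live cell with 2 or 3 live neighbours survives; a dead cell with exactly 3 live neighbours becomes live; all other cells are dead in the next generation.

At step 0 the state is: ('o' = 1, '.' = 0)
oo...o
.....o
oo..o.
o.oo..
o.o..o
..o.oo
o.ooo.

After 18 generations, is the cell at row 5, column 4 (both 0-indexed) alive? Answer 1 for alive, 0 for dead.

[0] oo...o
.....o
oo..o.
o.oo..
o.o..o
..o.oo
o.ooo.
[1] .ooo..
....o.
ooooo.
..ooo.
o.o...
..o...
..o...
[2] .ooo..
o...oo
.o....
o...o.
..o...
..oo..
......
[3] oooooo
o..ooo
.o..o.
.o....
.oo...
..oo..
.o....
[4] ......
......
.oooo.
oo....
.o.o..
...o..
.....o
[5] ......
..oo..
oooo..
o...o.
oo....
..o.o.
......
[6] ......
...o..
o...oo
...o..
oo.o..
.o....
......
[7] ......
....oo
...ooo
.ooo..
oo....
ooo...
......
[8] ......
...o.o
o....o
.o.o.o
...o..
o.o...
.o....
[9] ......
o...oo
..o..o
..o..o
oo.oo.
.oo...
.o....
[10] o....o
o...oo
.o.o..
..o..o
o..ooo
...o..
.oo...
[11] ....o.
.o..o.
.ooo..
.oo..o
o.oo.o
oo.o.o
ooo...
[12] o.oo.o
.o..o.
...oo.
.....o
...o..
...o..
..ooo.
[13] o....o
oo....
...ooo
...o..
....o.
......
.o...o
[14] .....o
.o....
o.oooo
...o.o
......
......
.....o
[15] o.....
.ooo..
oooo.o
o.oo.o
......
......
......
[16] .oo...
...ooo
.....o
...o.o
......
......
......
[17] ..ooo.
o.oooo
o..o.o
....o.
......
......
......
[18] .oo...
o.....
ooo...
....oo
......
......
...o..

0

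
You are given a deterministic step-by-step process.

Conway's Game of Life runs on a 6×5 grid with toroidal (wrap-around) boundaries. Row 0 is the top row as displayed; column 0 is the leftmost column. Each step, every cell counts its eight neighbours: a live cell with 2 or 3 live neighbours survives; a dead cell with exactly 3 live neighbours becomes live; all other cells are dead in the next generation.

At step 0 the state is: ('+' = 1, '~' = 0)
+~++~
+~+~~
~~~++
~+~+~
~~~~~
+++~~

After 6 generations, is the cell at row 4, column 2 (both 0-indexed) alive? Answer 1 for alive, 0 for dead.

[0] +~++~
+~+~~
~~~++
~+~+~
~~~~~
+++~~
[1] +~~+~
+~+~~
++~++
~~+++
+~~~~
+~+++
[2] +~~~~
~~+~~
~~~~~
~~+~~
+~~~~
+~++~
[3] ~~+++
~~~~~
~~~~~
~~~~~
~~+++
+~~~~
[4] ~~~++
~~~+~
~~~~~
~~~+~
~~~++
++~~~
[5] +~+++
~~~++
~~~~~
~~~++
+~+++
+~+~~
[6] +~+~~
+~+~~
~~~~~
+~+~~
+~+~~
~~~~~

1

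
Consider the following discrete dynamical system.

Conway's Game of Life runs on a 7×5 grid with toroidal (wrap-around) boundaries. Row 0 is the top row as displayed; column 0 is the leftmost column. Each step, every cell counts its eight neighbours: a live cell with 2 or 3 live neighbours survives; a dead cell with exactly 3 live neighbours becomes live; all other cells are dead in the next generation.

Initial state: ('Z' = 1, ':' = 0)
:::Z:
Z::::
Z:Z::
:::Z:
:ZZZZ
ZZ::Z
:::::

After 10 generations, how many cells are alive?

19

[0] :::Z:
Z::::
Z:Z::
:::Z:
:ZZZZ
ZZ::Z
:::::
[1] :::::
:Z::Z
:Z::Z
Z::::
:Z:::
:Z::Z
Z:::Z
[2] ::::Z
:::::
:Z::Z
ZZ:::
:Z:::
:Z::Z
Z:::Z
[3] Z:::Z
Z::::
:Z:::
:ZZ::
:ZZ::
:Z::Z
:::ZZ
[4] Z::Z:
ZZ::Z
ZZZ::
Z::::
:::Z:
:Z::Z
:::Z:
[5] ZZZZ:
:::Z:
::Z::
Z:Z:Z
Z:::Z
::ZZZ
Z:ZZ:
[6] Z::::
:::ZZ
:ZZ:Z
Z:::Z
::Z::
::Z::
Z::::
[7] Z::::
:ZZZZ
:ZZ::
Z:Z:Z
:Z:Z:
:Z:::
:Z:::
[8] Z::ZZ
:::ZZ
:::::
Z:::Z
:Z:ZZ
ZZ:::
ZZ:::
[9] :ZZZ:
Z::Z:
Z::Z:
Z::ZZ
:ZZZ:
:::::
::Z::
[10] :Z:ZZ
Z::Z:
ZZZZ:
Z::::
ZZZZ:
:Z:Z:
:ZZZ:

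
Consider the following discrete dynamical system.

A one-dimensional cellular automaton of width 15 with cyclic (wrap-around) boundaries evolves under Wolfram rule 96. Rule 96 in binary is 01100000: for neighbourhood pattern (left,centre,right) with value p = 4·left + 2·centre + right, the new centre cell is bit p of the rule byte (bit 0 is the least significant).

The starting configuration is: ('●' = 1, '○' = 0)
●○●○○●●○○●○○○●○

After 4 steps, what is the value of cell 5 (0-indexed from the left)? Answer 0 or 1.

k=0  ●○●○○●●○○●○○○●○
k=1  ○●○○○○●○○○○○○○●
k=2  ●○○○○○○○○○○○○○○
k=3  ○○○○○○○○○○○○○○○
k=4  ○○○○○○○○○○○○○○○

0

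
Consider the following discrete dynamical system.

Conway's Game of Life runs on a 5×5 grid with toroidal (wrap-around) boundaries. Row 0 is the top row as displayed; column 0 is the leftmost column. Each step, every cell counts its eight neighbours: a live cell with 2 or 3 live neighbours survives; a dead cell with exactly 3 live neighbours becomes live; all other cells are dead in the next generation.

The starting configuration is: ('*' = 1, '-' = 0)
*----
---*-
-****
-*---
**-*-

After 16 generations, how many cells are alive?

[0] *----
---*-
-****
-*---
**-*-
[1] ***--
**-*-
**-**
-----
***-*
[2] -----
---*-
-*-*-
-----
--***
[3] --*-*
--*--
--*--
----*
---*-
[4] --*--
-**--
---*-
---*-
---**
[5] -**--
-***-
---*-
--**-
--***
[6] *---*
-*-*-
-*--*
-----
----*
[7] *--**
-***-
*-*--
*----
*---*
[8] -----
-----
*-***
*----
-*-*-
[9] -----
---**
**-**
*----
-----
[10] -----
--**-
-***-
**---
-----
[11] -----
-*-*-
*--**
**---
-----
[12] -----
*-**-
---*-
**---
-----
[13] -----
--***
*--*-
-----
-----
[14] ---*-
--***
--**-
-----
-----
[15] --***
----*
--*-*
-----
-----
[16] ---**
*-*-*
---*-
-----
---*-

7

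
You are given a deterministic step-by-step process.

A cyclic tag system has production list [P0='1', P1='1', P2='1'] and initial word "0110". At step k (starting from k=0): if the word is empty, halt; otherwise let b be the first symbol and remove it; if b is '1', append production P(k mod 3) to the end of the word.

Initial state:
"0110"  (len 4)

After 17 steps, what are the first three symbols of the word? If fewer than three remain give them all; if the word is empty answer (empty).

11

k=0  "0110"  (len 4)
k=1  "110"  (len 3)
k=2  "101"  (len 3)
k=3  "011"  (len 3)
k=4  "11"  (len 2)
k=5  "11"  (len 2)
k=6  "11"  (len 2)
k=7  "11"  (len 2)
k=8  "11"  (len 2)
k=9  "11"  (len 2)
k=10  "11"  (len 2)
k=11  "11"  (len 2)
k=12  "11"  (len 2)
k=13  "11"  (len 2)
k=14  "11"  (len 2)
k=15  "11"  (len 2)
k=16  "11"  (len 2)
k=17  "11"  (len 2)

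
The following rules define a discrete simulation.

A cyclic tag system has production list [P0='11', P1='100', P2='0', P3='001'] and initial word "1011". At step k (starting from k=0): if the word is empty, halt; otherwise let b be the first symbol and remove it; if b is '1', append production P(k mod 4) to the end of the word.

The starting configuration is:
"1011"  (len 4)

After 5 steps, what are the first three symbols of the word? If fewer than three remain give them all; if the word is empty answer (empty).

100

0) "1011"  (len 4)
1) "01111"  (len 5)
2) "1111"  (len 4)
3) "1110"  (len 4)
4) "110001"  (len 6)
5) "1000111"  (len 7)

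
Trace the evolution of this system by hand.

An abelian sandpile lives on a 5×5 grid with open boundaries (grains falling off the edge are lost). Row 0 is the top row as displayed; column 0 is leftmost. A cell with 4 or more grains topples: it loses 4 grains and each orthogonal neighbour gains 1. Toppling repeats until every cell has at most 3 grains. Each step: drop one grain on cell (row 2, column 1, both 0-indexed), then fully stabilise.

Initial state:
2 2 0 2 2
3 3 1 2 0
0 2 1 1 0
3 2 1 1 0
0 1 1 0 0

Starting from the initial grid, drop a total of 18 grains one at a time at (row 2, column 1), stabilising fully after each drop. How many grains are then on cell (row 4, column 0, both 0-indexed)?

k=0  2 2 0 2 2
3 3 1 2 0
0 2 1 1 0
3 2 1 1 0
0 1 1 0 0
k=1  2 2 0 2 2
3 3 1 2 0
0 3 1 1 0
3 2 1 1 0
0 1 1 0 0
k=2  3 3 0 2 2
0 1 2 2 0
2 1 2 1 0
3 3 1 1 0
0 1 1 0 0
k=3  3 3 0 2 2
0 1 2 2 0
2 2 2 1 0
3 3 1 1 0
0 1 1 0 0
k=4  3 3 0 2 2
0 1 2 2 0
2 3 2 1 0
3 3 1 1 0
0 1 1 0 0
k=5  3 3 0 2 2
1 2 2 2 0
0 2 3 1 0
1 1 2 1 0
1 2 1 0 0
k=6  3 3 0 2 2
1 2 2 2 0
0 3 3 1 0
1 1 2 1 0
1 2 1 0 0
k=7  3 3 0 2 2
1 3 3 2 0
1 1 0 2 0
1 2 3 1 0
1 2 1 0 0
k=8  3 3 0 2 2
1 3 3 2 0
1 2 0 2 0
1 2 3 1 0
1 2 1 0 0
k=9  3 3 0 2 2
1 3 3 2 0
1 3 0 2 0
1 2 3 1 0
1 2 1 0 0
k=10  0 1 2 2 2
3 2 0 3 0
2 1 2 2 0
1 3 3 1 0
1 2 1 0 0
k=11  0 1 2 2 2
3 2 0 3 0
2 2 2 2 0
1 3 3 1 0
1 2 1 0 0
k=12  0 1 2 2 2
3 2 0 3 0
2 3 2 2 0
1 3 3 1 0
1 2 1 0 0
k=13  0 1 2 2 2
3 3 1 3 0
3 2 0 3 0
2 1 1 2 0
1 3 2 0 0
k=14  0 1 2 2 2
3 3 1 3 0
3 3 0 3 0
2 1 1 2 0
1 3 2 0 0
k=15  1 2 2 2 2
1 1 2 3 0
1 2 1 3 0
3 2 1 2 0
1 3 2 0 0
k=16  1 2 2 2 2
1 1 2 3 0
1 3 1 3 0
3 2 1 2 0
1 3 2 0 0
k=17  1 2 2 2 2
1 2 2 3 0
2 0 2 3 0
3 3 1 2 0
1 3 2 0 0
k=18  1 2 2 2 2
1 2 2 3 0
2 1 2 3 0
3 3 1 2 0
1 3 2 0 0

1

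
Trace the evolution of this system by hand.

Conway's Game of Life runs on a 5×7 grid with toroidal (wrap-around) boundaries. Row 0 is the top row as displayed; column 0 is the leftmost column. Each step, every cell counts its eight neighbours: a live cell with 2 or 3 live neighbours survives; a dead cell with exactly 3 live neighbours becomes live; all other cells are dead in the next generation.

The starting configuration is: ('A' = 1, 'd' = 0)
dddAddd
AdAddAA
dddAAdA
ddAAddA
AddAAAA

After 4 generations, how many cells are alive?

8

gen 0: dddAddd
AdAddAA
dddAAdA
ddAAddA
AddAAAA
gen 1: dAAAddd
AdAddAA
dAddAdd
ddAdddd
AddddAA
gen 2: ddAAAdd
AdddAAA
AAAAdAA
AAdddAA
AddAddA
gen 3: dAAdddd
ddddddd
ddAAddd
dddAddd
dddAddd
gen 4: ddAdddd
dAdAddd
ddAAddd
dddAAdd
dddAddd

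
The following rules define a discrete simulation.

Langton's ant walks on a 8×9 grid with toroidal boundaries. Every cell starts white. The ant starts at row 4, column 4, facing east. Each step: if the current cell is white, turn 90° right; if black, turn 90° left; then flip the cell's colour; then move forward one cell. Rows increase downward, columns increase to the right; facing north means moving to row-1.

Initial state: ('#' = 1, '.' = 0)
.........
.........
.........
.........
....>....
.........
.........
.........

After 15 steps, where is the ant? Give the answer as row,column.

4,3

k=0  .........
.........
.........
.........
....>....
.........
.........
.........
k=1  .........
.........
.........
.........
....#....
....v....
.........
.........
k=2  .........
.........
.........
.........
....#....
...<#....
.........
.........
k=3  .........
.........
.........
.........
...^#....
...##....
.........
.........
k=4  .........
.........
.........
.........
...#>....
...##....
.........
.........
k=5  .........
.........
.........
....^....
...#.....
...##....
.........
.........
k=6  .........
.........
.........
....#>...
...#.....
...##....
.........
.........
k=7  .........
.........
.........
....##...
...#.v...
...##....
.........
.........
k=8  .........
.........
.........
....##...
...#<#...
...##....
.........
.........
k=9  .........
.........
.........
....^#...
...###...
...##....
.........
.........
k=10  .........
.........
.........
...<.#...
...###...
...##....
.........
.........
k=11  .........
.........
...^.....
...#.#...
...###...
...##....
.........
.........
k=12  .........
.........
...#>....
...#.#...
...###...
...##....
.........
.........
k=13  .........
.........
...##....
...#v#...
...###...
...##....
.........
.........
k=14  .........
.........
...##....
...<##...
...###...
...##....
.........
.........
k=15  .........
.........
...##....
....##...
...v##...
...##....
.........
.........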